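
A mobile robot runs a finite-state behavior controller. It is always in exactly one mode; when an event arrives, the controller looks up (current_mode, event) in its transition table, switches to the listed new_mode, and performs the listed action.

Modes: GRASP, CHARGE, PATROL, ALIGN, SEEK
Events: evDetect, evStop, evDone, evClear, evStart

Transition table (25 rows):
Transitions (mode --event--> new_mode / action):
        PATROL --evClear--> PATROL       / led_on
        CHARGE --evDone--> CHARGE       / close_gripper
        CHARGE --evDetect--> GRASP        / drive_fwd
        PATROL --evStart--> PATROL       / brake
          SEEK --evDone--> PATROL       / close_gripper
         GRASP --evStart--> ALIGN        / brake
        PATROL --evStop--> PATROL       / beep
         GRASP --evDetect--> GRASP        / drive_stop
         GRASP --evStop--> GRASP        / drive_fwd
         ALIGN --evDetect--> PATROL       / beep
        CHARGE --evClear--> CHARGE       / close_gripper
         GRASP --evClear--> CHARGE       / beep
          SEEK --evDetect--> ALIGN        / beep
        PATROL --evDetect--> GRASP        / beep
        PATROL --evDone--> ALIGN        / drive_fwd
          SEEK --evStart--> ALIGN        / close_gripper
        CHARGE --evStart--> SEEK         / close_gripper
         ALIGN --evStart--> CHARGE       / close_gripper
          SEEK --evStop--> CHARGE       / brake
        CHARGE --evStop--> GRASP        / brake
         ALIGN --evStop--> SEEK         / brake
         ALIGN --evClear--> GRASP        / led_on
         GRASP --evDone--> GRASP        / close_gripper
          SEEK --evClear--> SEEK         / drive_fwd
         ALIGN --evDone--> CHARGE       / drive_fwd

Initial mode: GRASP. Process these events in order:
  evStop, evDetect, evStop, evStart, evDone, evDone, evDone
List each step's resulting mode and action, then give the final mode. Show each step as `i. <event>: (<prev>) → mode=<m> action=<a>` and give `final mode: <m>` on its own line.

1. evStop: (GRASP) → mode=GRASP action=drive_fwd
2. evDetect: (GRASP) → mode=GRASP action=drive_stop
3. evStop: (GRASP) → mode=GRASP action=drive_fwd
4. evStart: (GRASP) → mode=ALIGN action=brake
5. evDone: (ALIGN) → mode=CHARGE action=drive_fwd
6. evDone: (CHARGE) → mode=CHARGE action=close_gripper
7. evDone: (CHARGE) → mode=CHARGE action=close_gripper

final mode: CHARGE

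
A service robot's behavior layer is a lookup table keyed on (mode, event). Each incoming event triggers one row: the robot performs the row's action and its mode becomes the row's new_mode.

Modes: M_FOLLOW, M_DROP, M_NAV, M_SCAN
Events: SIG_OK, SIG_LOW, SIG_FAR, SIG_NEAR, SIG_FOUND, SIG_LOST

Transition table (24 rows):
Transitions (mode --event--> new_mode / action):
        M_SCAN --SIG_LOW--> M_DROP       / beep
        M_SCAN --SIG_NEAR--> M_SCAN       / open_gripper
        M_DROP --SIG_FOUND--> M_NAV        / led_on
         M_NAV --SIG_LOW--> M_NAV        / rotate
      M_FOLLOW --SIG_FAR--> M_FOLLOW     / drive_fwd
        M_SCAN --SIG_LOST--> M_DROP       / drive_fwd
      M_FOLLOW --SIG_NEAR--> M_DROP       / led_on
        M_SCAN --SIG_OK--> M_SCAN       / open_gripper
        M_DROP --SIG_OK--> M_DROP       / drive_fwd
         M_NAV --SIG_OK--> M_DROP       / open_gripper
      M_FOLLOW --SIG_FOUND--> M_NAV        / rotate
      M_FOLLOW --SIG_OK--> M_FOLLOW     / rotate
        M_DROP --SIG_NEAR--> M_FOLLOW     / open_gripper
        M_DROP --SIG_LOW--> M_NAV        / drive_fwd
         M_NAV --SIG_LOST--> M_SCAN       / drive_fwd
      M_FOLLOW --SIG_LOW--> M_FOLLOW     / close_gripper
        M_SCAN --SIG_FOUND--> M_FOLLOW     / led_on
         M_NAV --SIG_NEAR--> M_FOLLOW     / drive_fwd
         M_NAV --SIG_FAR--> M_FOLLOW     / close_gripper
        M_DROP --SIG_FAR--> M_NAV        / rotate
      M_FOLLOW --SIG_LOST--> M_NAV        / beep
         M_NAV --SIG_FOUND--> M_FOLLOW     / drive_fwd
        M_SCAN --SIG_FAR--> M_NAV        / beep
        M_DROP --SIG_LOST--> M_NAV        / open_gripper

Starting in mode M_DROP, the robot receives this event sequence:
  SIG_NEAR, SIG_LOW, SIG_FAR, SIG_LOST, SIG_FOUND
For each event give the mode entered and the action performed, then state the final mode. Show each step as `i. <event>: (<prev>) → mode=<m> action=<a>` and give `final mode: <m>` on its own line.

1. SIG_NEAR: (M_DROP) → mode=M_FOLLOW action=open_gripper
2. SIG_LOW: (M_FOLLOW) → mode=M_FOLLOW action=close_gripper
3. SIG_FAR: (M_FOLLOW) → mode=M_FOLLOW action=drive_fwd
4. SIG_LOST: (M_FOLLOW) → mode=M_NAV action=beep
5. SIG_FOUND: (M_NAV) → mode=M_FOLLOW action=drive_fwd

final mode: M_FOLLOW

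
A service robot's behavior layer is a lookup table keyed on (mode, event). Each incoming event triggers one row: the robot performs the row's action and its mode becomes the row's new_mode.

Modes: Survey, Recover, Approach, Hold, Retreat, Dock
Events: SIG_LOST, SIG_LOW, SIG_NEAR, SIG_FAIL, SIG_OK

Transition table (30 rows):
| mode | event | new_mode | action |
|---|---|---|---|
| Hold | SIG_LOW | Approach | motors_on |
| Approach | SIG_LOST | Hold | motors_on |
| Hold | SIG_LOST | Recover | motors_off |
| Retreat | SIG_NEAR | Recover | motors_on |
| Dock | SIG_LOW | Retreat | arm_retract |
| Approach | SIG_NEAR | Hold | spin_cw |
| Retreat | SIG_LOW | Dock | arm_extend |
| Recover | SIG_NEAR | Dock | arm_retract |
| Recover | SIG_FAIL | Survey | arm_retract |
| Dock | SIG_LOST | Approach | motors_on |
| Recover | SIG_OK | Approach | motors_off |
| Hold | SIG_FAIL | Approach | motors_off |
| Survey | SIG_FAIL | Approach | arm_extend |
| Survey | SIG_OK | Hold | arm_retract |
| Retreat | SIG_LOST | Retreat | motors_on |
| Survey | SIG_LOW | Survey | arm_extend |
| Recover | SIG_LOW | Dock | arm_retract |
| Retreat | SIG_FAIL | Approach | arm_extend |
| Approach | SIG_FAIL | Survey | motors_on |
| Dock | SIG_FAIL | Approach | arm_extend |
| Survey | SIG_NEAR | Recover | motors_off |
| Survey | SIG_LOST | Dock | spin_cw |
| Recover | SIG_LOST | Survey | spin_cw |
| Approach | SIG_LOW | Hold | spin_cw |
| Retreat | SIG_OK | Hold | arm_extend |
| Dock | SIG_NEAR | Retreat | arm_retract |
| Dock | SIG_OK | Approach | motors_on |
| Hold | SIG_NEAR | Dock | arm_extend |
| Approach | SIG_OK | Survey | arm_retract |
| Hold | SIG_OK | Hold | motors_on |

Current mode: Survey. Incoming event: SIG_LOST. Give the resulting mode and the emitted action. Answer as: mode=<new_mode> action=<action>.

mode=Dock action=spin_cw

current mode = Survey; filter table to that mode:
  (Survey, SIG_FAIL) → (Approach, arm_extend)
  (Survey, SIG_OK) → (Hold, arm_retract)
  (Survey, SIG_LOW) → (Survey, arm_extend)
  (Survey, SIG_NEAR) → (Recover, motors_off)
  (Survey, SIG_LOST) → (Dock, spin_cw)  ← event matches
event = SIG_LOST selects (Dock, spin_cw)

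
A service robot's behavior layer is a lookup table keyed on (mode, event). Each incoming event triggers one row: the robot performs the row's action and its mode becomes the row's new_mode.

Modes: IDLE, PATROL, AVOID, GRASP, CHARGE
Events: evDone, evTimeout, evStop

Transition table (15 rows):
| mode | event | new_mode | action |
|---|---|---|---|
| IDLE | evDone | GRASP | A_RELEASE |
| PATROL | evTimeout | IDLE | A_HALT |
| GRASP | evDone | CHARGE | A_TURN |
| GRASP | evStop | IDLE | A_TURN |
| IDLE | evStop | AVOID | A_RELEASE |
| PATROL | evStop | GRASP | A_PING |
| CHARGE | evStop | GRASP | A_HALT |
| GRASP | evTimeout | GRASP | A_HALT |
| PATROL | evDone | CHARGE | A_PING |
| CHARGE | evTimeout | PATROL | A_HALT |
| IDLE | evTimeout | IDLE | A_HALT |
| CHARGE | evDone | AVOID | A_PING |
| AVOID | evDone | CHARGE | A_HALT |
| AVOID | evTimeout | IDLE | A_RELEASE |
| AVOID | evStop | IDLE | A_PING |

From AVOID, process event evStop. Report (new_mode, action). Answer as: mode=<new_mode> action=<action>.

mode=IDLE action=A_PING

current mode = AVOID; filter table to that mode:
  (AVOID, evDone) → (CHARGE, A_HALT)
  (AVOID, evTimeout) → (IDLE, A_RELEASE)
  (AVOID, evStop) → (IDLE, A_PING)  ← event matches
event = evStop selects (IDLE, A_PING)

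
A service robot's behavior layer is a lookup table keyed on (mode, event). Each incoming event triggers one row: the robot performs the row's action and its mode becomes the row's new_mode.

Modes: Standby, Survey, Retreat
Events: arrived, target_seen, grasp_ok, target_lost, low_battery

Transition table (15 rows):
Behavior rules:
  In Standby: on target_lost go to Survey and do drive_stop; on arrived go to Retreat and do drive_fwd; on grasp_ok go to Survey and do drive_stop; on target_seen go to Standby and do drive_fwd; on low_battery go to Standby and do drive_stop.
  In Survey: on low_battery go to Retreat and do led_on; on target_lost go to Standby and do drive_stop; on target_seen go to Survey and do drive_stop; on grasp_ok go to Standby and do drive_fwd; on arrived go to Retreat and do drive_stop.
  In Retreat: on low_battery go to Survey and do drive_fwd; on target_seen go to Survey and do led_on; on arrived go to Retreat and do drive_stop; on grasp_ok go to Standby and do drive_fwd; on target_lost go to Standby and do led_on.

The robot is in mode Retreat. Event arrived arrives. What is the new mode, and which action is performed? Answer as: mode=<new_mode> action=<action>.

mode=Retreat action=drive_stop

current mode = Retreat; filter table to that mode:
  (Retreat, low_battery) → (Survey, drive_fwd)
  (Retreat, target_seen) → (Survey, led_on)
  (Retreat, arrived) → (Retreat, drive_stop)  ← event matches
  (Retreat, grasp_ok) → (Standby, drive_fwd)
  (Retreat, target_lost) → (Standby, led_on)
event = arrived selects (Retreat, drive_stop)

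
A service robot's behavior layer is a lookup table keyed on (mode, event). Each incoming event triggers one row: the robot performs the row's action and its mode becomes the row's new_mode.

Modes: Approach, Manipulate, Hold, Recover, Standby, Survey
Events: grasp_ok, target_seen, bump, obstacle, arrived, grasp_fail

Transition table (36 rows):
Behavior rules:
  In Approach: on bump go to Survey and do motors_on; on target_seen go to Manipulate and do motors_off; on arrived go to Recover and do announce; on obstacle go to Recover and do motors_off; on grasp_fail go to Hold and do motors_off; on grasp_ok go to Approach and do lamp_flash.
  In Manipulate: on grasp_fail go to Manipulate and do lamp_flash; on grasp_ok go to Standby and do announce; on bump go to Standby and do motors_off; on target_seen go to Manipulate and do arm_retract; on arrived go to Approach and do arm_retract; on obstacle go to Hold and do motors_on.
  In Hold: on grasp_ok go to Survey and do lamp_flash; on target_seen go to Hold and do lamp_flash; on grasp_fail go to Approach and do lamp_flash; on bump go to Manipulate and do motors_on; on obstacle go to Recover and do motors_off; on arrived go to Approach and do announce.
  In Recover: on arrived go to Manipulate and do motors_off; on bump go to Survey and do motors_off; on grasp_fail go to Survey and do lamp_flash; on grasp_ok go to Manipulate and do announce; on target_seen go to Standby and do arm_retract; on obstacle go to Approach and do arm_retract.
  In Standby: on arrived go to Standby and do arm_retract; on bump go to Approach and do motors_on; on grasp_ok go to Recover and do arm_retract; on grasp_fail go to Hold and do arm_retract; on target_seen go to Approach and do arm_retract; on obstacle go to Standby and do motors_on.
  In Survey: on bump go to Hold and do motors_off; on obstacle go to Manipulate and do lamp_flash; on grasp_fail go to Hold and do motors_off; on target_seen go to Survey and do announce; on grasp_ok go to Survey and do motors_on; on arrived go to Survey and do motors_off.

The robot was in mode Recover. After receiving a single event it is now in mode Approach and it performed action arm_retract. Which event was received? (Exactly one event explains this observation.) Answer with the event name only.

try grasp_ok: (Recover, grasp_ok) → (Manipulate, announce)
try target_seen: (Recover, target_seen) → (Standby, arm_retract)
try bump: (Recover, bump) → (Survey, motors_off)
try obstacle: (Recover, obstacle) → (Approach, arm_retract)  ← matches
try arrived: (Recover, arrived) → (Manipulate, motors_off)
try grasp_fail: (Recover, grasp_fail) → (Survey, lamp_flash)

obstacle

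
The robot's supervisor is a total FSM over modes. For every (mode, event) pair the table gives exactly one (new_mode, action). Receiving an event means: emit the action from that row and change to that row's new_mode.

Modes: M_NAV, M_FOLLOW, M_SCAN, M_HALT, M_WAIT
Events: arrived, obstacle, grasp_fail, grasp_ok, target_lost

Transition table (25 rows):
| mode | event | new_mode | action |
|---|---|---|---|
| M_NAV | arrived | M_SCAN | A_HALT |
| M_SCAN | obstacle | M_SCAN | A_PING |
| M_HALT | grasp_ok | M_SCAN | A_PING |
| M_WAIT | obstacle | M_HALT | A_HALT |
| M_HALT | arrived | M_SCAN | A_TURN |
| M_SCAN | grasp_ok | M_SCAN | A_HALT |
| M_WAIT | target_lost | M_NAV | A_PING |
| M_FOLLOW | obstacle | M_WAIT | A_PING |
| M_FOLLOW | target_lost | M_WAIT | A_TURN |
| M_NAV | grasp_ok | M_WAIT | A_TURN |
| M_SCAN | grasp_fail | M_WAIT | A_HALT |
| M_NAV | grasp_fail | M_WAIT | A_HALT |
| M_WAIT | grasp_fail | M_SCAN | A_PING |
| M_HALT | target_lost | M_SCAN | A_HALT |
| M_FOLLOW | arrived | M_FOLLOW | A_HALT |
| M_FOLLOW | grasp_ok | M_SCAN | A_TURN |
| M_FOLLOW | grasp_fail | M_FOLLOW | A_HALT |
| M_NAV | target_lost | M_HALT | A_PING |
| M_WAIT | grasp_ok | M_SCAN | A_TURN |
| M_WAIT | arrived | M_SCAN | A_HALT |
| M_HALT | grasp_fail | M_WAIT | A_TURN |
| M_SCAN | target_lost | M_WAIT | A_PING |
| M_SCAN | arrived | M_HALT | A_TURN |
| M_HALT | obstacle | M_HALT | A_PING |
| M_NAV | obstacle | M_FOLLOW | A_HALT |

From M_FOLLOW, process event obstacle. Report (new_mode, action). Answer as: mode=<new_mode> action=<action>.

current mode = M_FOLLOW; filter table to that mode:
  (M_FOLLOW, obstacle) → (M_WAIT, A_PING)  ← event matches
  (M_FOLLOW, target_lost) → (M_WAIT, A_TURN)
  (M_FOLLOW, arrived) → (M_FOLLOW, A_HALT)
  (M_FOLLOW, grasp_ok) → (M_SCAN, A_TURN)
  (M_FOLLOW, grasp_fail) → (M_FOLLOW, A_HALT)
event = obstacle selects (M_WAIT, A_PING)

mode=M_WAIT action=A_PING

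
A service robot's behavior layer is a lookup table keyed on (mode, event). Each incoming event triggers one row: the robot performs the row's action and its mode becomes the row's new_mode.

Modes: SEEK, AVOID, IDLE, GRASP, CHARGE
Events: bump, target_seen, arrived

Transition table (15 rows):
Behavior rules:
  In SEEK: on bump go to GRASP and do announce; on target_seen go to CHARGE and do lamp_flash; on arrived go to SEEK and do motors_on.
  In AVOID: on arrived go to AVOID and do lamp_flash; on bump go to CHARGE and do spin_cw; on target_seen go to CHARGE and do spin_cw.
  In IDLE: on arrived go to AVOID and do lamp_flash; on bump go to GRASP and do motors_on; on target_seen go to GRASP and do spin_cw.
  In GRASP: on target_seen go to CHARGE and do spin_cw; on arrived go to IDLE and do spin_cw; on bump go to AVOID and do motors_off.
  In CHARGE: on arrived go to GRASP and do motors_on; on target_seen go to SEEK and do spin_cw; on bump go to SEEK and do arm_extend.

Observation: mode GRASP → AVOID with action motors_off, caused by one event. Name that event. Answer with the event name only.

bump

try bump: (GRASP, bump) → (AVOID, motors_off)  ← matches
try target_seen: (GRASP, target_seen) → (CHARGE, spin_cw)
try arrived: (GRASP, arrived) → (IDLE, spin_cw)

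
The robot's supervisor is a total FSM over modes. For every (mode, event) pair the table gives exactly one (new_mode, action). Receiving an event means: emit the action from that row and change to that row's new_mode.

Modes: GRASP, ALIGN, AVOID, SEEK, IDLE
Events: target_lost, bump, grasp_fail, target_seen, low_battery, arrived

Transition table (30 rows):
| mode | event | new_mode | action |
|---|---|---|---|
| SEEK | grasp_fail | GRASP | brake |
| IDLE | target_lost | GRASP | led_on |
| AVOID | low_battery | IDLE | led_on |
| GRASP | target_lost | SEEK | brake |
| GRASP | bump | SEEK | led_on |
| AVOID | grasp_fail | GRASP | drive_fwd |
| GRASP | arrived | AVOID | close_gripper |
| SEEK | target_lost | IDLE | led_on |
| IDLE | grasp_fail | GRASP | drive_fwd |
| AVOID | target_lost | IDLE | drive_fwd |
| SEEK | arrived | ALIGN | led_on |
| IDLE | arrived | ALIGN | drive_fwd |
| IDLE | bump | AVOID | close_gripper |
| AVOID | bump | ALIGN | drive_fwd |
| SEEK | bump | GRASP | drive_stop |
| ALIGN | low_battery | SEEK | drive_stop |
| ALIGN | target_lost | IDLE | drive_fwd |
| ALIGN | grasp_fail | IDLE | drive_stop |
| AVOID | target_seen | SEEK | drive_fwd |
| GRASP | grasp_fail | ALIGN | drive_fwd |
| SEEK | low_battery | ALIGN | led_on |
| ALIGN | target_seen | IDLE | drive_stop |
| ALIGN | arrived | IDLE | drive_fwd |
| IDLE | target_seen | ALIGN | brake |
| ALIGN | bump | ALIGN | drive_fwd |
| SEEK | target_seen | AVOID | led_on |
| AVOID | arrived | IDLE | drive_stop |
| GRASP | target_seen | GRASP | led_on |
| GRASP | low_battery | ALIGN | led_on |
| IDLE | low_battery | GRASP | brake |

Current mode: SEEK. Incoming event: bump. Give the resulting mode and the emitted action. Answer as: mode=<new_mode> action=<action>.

current mode = SEEK; filter table to that mode:
  (SEEK, grasp_fail) → (GRASP, brake)
  (SEEK, target_lost) → (IDLE, led_on)
  (SEEK, arrived) → (ALIGN, led_on)
  (SEEK, bump) → (GRASP, drive_stop)  ← event matches
  (SEEK, low_battery) → (ALIGN, led_on)
  (SEEK, target_seen) → (AVOID, led_on)
event = bump selects (GRASP, drive_stop)

mode=GRASP action=drive_stop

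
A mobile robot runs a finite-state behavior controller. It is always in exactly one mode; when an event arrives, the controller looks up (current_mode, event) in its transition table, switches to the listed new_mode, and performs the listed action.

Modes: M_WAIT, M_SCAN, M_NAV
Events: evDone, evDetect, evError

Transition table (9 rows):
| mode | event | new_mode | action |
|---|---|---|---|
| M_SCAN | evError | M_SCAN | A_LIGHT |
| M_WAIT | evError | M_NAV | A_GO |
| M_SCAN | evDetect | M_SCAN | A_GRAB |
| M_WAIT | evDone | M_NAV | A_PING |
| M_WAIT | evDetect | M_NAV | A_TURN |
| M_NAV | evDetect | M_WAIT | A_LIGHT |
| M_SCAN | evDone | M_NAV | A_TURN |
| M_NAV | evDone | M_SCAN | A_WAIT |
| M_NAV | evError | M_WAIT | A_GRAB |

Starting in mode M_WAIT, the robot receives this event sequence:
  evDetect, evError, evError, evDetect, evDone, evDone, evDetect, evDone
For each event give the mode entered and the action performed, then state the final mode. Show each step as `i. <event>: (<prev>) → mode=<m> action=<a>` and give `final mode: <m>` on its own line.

1. evDetect: (M_WAIT) → mode=M_NAV action=A_TURN
2. evError: (M_NAV) → mode=M_WAIT action=A_GRAB
3. evError: (M_WAIT) → mode=M_NAV action=A_GO
4. evDetect: (M_NAV) → mode=M_WAIT action=A_LIGHT
5. evDone: (M_WAIT) → mode=M_NAV action=A_PING
6. evDone: (M_NAV) → mode=M_SCAN action=A_WAIT
7. evDetect: (M_SCAN) → mode=M_SCAN action=A_GRAB
8. evDone: (M_SCAN) → mode=M_NAV action=A_TURN

final mode: M_NAV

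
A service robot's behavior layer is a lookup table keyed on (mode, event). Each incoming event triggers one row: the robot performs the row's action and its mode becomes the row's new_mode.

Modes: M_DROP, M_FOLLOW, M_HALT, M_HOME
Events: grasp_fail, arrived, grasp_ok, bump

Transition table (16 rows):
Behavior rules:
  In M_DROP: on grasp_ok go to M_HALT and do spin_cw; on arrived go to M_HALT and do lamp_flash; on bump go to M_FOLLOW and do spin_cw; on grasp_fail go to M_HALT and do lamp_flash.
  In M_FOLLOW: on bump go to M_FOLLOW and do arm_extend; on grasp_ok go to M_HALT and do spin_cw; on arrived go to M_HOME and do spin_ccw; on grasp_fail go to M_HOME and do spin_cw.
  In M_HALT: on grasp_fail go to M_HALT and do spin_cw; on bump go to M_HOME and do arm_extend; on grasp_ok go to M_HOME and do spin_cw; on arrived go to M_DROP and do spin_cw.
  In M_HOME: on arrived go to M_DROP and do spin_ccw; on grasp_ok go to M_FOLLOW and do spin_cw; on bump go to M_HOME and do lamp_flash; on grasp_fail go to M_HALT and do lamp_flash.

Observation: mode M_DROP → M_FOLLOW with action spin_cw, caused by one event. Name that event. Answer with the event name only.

try grasp_fail: (M_DROP, grasp_fail) → (M_HALT, lamp_flash)
try arrived: (M_DROP, arrived) → (M_HALT, lamp_flash)
try grasp_ok: (M_DROP, grasp_ok) → (M_HALT, spin_cw)
try bump: (M_DROP, bump) → (M_FOLLOW, spin_cw)  ← matches

bump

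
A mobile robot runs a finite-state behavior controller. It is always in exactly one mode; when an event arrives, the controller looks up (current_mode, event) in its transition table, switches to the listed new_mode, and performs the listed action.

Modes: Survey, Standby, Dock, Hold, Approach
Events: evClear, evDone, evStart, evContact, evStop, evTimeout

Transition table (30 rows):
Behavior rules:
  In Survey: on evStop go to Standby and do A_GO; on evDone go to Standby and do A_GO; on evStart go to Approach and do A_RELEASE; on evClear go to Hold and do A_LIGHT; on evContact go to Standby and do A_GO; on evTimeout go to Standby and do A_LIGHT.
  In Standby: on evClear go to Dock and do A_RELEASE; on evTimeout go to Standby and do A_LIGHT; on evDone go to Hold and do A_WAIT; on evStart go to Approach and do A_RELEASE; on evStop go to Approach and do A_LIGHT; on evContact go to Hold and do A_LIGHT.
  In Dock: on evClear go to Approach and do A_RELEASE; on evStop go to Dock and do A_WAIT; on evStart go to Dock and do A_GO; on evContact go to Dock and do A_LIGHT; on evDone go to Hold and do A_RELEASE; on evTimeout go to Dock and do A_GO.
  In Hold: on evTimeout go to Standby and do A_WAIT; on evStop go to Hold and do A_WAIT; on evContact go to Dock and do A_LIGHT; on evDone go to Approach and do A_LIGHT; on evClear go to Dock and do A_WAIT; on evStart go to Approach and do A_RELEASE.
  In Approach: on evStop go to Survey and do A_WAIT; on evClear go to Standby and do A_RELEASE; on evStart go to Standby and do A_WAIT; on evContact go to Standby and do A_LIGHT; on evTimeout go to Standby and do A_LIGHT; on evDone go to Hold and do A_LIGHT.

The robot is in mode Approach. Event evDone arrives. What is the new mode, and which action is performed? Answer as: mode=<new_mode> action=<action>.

mode=Hold action=A_LIGHT

current mode = Approach; filter table to that mode:
  (Approach, evStop) → (Survey, A_WAIT)
  (Approach, evClear) → (Standby, A_RELEASE)
  (Approach, evStart) → (Standby, A_WAIT)
  (Approach, evContact) → (Standby, A_LIGHT)
  (Approach, evTimeout) → (Standby, A_LIGHT)
  (Approach, evDone) → (Hold, A_LIGHT)  ← event matches
event = evDone selects (Hold, A_LIGHT)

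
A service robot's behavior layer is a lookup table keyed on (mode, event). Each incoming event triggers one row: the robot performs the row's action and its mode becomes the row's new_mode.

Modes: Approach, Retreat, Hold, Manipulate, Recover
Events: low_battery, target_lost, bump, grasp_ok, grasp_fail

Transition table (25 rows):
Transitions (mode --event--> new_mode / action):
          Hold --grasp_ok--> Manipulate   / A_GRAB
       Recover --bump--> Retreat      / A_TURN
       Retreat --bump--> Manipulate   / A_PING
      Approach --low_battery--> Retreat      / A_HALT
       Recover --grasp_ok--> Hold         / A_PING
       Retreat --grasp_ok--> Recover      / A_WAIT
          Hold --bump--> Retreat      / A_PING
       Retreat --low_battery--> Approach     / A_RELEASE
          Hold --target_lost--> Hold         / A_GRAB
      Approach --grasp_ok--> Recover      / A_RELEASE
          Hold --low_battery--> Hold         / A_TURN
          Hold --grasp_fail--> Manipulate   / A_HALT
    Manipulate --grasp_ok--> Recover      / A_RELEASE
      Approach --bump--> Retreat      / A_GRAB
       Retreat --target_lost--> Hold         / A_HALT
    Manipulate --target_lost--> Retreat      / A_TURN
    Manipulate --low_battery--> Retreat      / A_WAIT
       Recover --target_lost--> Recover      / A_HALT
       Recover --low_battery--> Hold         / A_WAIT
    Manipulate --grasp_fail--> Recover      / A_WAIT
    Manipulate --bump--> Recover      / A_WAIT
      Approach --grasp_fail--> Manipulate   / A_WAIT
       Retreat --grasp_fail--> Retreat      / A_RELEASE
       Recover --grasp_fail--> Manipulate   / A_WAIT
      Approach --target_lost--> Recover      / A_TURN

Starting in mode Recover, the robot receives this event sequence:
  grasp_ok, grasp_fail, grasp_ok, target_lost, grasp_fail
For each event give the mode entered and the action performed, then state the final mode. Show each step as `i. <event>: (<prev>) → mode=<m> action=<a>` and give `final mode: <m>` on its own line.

final mode: Manipulate

1. grasp_ok: (Recover) → mode=Hold action=A_PING
2. grasp_fail: (Hold) → mode=Manipulate action=A_HALT
3. grasp_ok: (Manipulate) → mode=Recover action=A_RELEASE
4. target_lost: (Recover) → mode=Recover action=A_HALT
5. grasp_fail: (Recover) → mode=Manipulate action=A_WAIT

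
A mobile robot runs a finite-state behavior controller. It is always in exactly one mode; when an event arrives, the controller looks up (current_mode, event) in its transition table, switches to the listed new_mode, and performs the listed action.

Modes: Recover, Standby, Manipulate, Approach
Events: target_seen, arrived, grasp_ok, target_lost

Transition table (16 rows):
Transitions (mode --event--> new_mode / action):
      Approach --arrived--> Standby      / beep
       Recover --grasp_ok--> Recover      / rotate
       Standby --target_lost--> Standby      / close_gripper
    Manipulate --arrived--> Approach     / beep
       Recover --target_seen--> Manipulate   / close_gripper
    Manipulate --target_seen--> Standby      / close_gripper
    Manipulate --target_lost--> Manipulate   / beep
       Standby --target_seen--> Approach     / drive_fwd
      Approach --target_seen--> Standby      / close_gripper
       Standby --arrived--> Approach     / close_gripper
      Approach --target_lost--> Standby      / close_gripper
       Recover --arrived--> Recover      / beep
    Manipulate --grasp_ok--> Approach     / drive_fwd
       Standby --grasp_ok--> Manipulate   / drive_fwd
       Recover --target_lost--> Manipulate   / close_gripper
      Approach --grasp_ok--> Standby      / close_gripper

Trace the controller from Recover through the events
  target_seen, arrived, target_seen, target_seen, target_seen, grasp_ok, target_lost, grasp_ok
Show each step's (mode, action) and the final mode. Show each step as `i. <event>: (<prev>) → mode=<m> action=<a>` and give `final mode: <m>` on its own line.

final mode: Approach

1. target_seen: (Recover) → mode=Manipulate action=close_gripper
2. arrived: (Manipulate) → mode=Approach action=beep
3. target_seen: (Approach) → mode=Standby action=close_gripper
4. target_seen: (Standby) → mode=Approach action=drive_fwd
5. target_seen: (Approach) → mode=Standby action=close_gripper
6. grasp_ok: (Standby) → mode=Manipulate action=drive_fwd
7. target_lost: (Manipulate) → mode=Manipulate action=beep
8. grasp_ok: (Manipulate) → mode=Approach action=drive_fwd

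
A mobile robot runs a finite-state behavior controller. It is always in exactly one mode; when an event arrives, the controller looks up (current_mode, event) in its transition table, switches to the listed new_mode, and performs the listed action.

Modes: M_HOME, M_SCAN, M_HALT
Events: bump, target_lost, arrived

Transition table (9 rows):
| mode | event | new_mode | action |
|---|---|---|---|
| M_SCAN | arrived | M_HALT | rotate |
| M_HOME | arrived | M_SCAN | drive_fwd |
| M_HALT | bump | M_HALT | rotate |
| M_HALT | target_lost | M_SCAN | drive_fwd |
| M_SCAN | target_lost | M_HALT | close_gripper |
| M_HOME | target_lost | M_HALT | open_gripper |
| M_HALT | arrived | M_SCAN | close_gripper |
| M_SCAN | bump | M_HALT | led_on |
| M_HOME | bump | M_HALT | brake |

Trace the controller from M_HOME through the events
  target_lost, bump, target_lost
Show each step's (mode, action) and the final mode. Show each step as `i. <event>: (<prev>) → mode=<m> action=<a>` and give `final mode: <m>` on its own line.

1. target_lost: (M_HOME) → mode=M_HALT action=open_gripper
2. bump: (M_HALT) → mode=M_HALT action=rotate
3. target_lost: (M_HALT) → mode=M_SCAN action=drive_fwd

final mode: M_SCAN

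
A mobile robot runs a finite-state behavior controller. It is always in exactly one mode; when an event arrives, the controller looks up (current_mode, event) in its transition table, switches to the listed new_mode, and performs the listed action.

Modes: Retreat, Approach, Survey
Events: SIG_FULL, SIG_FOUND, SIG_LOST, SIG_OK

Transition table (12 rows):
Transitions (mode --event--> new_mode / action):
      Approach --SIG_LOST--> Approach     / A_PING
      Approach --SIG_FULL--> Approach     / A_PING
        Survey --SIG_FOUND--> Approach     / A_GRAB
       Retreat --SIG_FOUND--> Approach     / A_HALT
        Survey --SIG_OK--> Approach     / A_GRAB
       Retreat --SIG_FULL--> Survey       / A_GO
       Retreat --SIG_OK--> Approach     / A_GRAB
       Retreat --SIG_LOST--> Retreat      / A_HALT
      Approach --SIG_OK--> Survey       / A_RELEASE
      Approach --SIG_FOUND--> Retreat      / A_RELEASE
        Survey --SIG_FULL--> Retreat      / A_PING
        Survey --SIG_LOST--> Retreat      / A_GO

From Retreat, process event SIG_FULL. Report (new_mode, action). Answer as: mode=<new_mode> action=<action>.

mode=Survey action=A_GO

current mode = Retreat; filter table to that mode:
  (Retreat, SIG_FOUND) → (Approach, A_HALT)
  (Retreat, SIG_FULL) → (Survey, A_GO)  ← event matches
  (Retreat, SIG_OK) → (Approach, A_GRAB)
  (Retreat, SIG_LOST) → (Retreat, A_HALT)
event = SIG_FULL selects (Survey, A_GO)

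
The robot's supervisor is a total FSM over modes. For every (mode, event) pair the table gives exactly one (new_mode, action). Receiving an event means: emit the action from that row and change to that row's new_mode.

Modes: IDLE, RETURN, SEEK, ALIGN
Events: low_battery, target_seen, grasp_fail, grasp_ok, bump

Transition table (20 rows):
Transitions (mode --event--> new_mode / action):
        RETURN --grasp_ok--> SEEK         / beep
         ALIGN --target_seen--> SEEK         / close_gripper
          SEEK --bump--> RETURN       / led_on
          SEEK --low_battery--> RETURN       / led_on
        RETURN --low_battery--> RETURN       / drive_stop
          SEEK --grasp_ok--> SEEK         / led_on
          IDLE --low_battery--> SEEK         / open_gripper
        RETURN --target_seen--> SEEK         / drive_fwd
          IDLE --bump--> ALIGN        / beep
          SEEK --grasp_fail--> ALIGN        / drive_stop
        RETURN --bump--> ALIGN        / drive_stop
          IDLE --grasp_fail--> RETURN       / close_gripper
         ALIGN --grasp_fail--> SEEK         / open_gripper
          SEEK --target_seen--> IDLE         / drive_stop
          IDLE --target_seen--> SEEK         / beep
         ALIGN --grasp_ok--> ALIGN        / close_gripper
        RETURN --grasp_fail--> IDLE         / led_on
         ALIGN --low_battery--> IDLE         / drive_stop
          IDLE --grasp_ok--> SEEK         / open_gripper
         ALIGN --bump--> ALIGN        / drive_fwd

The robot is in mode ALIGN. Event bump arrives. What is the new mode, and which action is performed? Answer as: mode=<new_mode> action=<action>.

current mode = ALIGN; filter table to that mode:
  (ALIGN, target_seen) → (SEEK, close_gripper)
  (ALIGN, grasp_fail) → (SEEK, open_gripper)
  (ALIGN, grasp_ok) → (ALIGN, close_gripper)
  (ALIGN, low_battery) → (IDLE, drive_stop)
  (ALIGN, bump) → (ALIGN, drive_fwd)  ← event matches
event = bump selects (ALIGN, drive_fwd)

mode=ALIGN action=drive_fwd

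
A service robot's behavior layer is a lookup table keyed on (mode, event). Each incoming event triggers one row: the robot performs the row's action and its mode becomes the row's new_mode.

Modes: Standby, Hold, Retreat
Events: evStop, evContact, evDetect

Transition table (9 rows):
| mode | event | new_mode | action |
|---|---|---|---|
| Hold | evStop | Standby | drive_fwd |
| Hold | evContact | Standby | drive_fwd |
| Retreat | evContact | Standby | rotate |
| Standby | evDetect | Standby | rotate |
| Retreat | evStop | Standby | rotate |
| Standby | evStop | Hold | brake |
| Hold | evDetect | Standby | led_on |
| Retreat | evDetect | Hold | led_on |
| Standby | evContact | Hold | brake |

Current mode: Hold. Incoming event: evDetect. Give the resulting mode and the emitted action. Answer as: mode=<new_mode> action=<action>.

current mode = Hold; filter table to that mode:
  (Hold, evStop) → (Standby, drive_fwd)
  (Hold, evContact) → (Standby, drive_fwd)
  (Hold, evDetect) → (Standby, led_on)  ← event matches
event = evDetect selects (Standby, led_on)

mode=Standby action=led_on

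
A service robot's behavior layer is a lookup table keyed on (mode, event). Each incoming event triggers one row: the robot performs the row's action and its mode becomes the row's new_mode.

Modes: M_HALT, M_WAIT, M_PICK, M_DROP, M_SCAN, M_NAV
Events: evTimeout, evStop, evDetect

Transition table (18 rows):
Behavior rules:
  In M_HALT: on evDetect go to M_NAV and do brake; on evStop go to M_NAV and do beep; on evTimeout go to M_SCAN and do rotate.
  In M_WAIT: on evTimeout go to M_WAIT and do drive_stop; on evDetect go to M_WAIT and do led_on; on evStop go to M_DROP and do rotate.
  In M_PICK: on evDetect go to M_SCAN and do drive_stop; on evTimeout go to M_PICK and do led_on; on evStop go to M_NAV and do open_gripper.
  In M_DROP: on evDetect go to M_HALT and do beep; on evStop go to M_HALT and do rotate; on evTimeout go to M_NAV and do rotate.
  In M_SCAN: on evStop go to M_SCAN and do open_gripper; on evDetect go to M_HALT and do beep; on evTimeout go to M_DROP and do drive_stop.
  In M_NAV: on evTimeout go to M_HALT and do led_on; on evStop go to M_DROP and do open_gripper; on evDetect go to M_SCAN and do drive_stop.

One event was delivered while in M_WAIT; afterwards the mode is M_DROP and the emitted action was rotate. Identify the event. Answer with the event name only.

evStop

try evTimeout: (M_WAIT, evTimeout) → (M_WAIT, drive_stop)
try evStop: (M_WAIT, evStop) → (M_DROP, rotate)  ← matches
try evDetect: (M_WAIT, evDetect) → (M_WAIT, led_on)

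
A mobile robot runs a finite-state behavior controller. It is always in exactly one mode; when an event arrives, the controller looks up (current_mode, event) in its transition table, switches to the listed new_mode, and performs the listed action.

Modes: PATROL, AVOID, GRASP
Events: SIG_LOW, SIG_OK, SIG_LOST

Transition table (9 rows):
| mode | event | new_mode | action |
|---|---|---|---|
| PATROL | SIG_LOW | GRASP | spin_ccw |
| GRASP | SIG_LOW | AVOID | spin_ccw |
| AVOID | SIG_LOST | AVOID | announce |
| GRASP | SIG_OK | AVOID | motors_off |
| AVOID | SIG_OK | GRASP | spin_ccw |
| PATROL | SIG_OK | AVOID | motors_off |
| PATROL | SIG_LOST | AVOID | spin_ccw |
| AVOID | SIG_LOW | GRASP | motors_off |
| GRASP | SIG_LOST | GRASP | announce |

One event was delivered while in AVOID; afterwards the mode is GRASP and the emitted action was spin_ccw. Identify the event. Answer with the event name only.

try SIG_LOW: (AVOID, SIG_LOW) → (GRASP, motors_off)
try SIG_OK: (AVOID, SIG_OK) → (GRASP, spin_ccw)  ← matches
try SIG_LOST: (AVOID, SIG_LOST) → (AVOID, announce)

SIG_OK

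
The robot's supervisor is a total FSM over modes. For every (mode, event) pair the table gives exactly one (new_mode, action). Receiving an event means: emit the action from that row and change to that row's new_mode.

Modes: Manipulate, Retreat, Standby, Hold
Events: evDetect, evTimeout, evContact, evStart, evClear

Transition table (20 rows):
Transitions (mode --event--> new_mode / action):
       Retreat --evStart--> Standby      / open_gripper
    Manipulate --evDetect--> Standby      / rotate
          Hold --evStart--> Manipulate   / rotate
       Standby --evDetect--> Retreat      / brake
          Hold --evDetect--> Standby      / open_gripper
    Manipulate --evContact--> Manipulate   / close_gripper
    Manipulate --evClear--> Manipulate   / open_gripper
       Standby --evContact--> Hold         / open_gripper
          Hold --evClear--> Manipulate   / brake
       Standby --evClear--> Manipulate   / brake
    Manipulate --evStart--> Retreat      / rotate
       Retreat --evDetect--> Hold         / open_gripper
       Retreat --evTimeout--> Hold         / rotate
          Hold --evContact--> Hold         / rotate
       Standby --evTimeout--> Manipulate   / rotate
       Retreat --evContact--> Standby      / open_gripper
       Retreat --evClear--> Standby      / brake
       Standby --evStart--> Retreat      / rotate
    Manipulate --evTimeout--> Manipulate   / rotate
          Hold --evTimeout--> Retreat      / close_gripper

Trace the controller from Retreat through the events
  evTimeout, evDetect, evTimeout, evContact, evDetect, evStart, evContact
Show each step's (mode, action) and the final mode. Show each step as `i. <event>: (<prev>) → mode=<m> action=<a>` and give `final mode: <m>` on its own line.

1. evTimeout: (Retreat) → mode=Hold action=rotate
2. evDetect: (Hold) → mode=Standby action=open_gripper
3. evTimeout: (Standby) → mode=Manipulate action=rotate
4. evContact: (Manipulate) → mode=Manipulate action=close_gripper
5. evDetect: (Manipulate) → mode=Standby action=rotate
6. evStart: (Standby) → mode=Retreat action=rotate
7. evContact: (Retreat) → mode=Standby action=open_gripper

final mode: Standby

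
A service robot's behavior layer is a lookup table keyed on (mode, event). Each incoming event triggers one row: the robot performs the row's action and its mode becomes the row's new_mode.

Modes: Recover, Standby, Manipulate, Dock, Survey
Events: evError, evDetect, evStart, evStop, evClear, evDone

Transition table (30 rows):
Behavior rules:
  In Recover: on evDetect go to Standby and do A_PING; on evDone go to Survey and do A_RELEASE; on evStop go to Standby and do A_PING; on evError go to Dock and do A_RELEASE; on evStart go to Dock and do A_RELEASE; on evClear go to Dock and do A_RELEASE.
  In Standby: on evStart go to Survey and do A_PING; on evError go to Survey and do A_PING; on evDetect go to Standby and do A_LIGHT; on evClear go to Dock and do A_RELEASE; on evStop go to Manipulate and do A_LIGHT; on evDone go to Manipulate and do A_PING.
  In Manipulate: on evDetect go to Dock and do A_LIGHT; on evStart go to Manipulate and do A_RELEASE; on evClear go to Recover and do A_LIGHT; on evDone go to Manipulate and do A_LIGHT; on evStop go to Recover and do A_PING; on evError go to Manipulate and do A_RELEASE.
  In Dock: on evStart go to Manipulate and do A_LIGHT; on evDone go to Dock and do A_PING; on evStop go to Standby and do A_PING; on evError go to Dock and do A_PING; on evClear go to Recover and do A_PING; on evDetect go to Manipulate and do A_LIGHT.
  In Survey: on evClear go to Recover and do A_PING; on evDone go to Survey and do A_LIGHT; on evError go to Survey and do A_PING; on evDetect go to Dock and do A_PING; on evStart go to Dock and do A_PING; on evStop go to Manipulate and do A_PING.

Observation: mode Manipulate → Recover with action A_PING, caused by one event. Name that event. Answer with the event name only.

try evError: (Manipulate, evError) → (Manipulate, A_RELEASE)
try evDetect: (Manipulate, evDetect) → (Dock, A_LIGHT)
try evStart: (Manipulate, evStart) → (Manipulate, A_RELEASE)
try evStop: (Manipulate, evStop) → (Recover, A_PING)  ← matches
try evClear: (Manipulate, evClear) → (Recover, A_LIGHT)
try evDone: (Manipulate, evDone) → (Manipulate, A_LIGHT)

evStop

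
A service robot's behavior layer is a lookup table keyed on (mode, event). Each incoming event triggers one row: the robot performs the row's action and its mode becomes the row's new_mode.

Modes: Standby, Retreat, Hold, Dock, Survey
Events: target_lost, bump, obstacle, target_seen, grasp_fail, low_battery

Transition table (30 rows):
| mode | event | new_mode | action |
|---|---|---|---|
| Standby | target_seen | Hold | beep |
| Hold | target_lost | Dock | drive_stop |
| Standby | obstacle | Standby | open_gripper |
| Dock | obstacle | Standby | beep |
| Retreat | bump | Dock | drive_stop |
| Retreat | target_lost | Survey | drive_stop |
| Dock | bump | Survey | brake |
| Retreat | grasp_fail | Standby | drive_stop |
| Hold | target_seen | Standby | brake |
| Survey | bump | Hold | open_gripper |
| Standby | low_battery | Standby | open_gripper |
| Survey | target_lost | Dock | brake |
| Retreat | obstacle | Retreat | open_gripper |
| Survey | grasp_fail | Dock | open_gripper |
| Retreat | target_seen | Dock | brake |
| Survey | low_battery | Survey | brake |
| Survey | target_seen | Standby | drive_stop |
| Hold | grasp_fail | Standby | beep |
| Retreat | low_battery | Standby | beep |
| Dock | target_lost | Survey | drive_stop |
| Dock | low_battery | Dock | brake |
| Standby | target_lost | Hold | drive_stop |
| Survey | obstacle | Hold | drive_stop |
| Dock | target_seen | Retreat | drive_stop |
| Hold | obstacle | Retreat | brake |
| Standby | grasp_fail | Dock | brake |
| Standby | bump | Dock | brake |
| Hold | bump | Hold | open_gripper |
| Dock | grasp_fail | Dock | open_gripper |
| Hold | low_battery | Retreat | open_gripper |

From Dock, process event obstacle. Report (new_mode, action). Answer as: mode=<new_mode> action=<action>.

mode=Standby action=beep

current mode = Dock; filter table to that mode:
  (Dock, obstacle) → (Standby, beep)  ← event matches
  (Dock, bump) → (Survey, brake)
  (Dock, target_lost) → (Survey, drive_stop)
  (Dock, low_battery) → (Dock, brake)
  (Dock, target_seen) → (Retreat, drive_stop)
  (Dock, grasp_fail) → (Dock, open_gripper)
event = obstacle selects (Standby, beep)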